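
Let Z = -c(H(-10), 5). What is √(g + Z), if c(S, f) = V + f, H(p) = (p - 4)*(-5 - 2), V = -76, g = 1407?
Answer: √1478 ≈ 38.445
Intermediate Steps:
H(p) = 28 - 7*p (H(p) = (-4 + p)*(-7) = 28 - 7*p)
c(S, f) = -76 + f
Z = 71 (Z = -(-76 + 5) = -1*(-71) = 71)
√(g + Z) = √(1407 + 71) = √1478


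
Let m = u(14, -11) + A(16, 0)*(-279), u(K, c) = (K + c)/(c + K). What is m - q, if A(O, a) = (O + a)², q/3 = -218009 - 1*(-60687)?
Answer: 400543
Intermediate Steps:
u(K, c) = 1 (u(K, c) = (K + c)/(K + c) = 1)
q = -471966 (q = 3*(-218009 - 1*(-60687)) = 3*(-218009 + 60687) = 3*(-157322) = -471966)
m = -71423 (m = 1 + (16 + 0)²*(-279) = 1 + 16²*(-279) = 1 + 256*(-279) = 1 - 71424 = -71423)
m - q = -71423 - 1*(-471966) = -71423 + 471966 = 400543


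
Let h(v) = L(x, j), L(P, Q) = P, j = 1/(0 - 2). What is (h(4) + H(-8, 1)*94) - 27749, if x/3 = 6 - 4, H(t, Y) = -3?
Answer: -28025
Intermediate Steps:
j = -½ (j = 1/(-2) = -½ ≈ -0.50000)
x = 6 (x = 3*(6 - 4) = 3*2 = 6)
h(v) = 6
(h(4) + H(-8, 1)*94) - 27749 = (6 - 3*94) - 27749 = (6 - 282) - 27749 = -276 - 27749 = -28025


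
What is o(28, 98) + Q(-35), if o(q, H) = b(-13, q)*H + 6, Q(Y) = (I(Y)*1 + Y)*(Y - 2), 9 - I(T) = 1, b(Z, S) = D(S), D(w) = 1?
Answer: 1103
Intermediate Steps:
b(Z, S) = 1
I(T) = 8 (I(T) = 9 - 1*1 = 9 - 1 = 8)
Q(Y) = (-2 + Y)*(8 + Y) (Q(Y) = (8*1 + Y)*(Y - 2) = (8 + Y)*(-2 + Y) = (-2 + Y)*(8 + Y))
o(q, H) = 6 + H (o(q, H) = 1*H + 6 = H + 6 = 6 + H)
o(28, 98) + Q(-35) = (6 + 98) + (-16 + (-35)² + 6*(-35)) = 104 + (-16 + 1225 - 210) = 104 + 999 = 1103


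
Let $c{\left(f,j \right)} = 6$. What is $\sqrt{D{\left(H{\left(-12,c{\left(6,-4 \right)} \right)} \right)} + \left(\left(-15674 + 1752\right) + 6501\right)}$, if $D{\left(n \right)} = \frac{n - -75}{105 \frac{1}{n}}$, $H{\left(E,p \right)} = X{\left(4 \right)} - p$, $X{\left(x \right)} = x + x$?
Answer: $\frac{i \sqrt{1669395}}{15} \approx 86.137 i$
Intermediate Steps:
$X{\left(x \right)} = 2 x$
$H{\left(E,p \right)} = 8 - p$ ($H{\left(E,p \right)} = 2 \cdot 4 - p = 8 - p$)
$D{\left(n \right)} = \frac{n \left(75 + n\right)}{105}$ ($D{\left(n \right)} = \left(n + 75\right) \frac{n}{105} = \left(75 + n\right) \frac{n}{105} = \frac{n \left(75 + n\right)}{105}$)
$\sqrt{D{\left(H{\left(-12,c{\left(6,-4 \right)} \right)} \right)} + \left(\left(-15674 + 1752\right) + 6501\right)} = \sqrt{\frac{\left(8 - 6\right) \left(75 + \left(8 - 6\right)\right)}{105} + \left(\left(-15674 + 1752\right) + 6501\right)} = \sqrt{\frac{\left(8 - 6\right) \left(75 + \left(8 - 6\right)\right)}{105} + \left(-13922 + 6501\right)} = \sqrt{\frac{1}{105} \cdot 2 \left(75 + 2\right) - 7421} = \sqrt{\frac{1}{105} \cdot 2 \cdot 77 - 7421} = \sqrt{\frac{22}{15} - 7421} = \sqrt{- \frac{111293}{15}} = \frac{i \sqrt{1669395}}{15}$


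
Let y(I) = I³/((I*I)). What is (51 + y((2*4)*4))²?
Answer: 6889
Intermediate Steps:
y(I) = I (y(I) = I³/(I²) = I³/I² = I)
(51 + y((2*4)*4))² = (51 + (2*4)*4)² = (51 + 8*4)² = (51 + 32)² = 83² = 6889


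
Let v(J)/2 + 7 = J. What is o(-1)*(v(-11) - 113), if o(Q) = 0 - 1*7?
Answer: 1043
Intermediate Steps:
v(J) = -14 + 2*J
o(Q) = -7 (o(Q) = 0 - 7 = -7)
o(-1)*(v(-11) - 113) = -7*((-14 + 2*(-11)) - 113) = -7*((-14 - 22) - 113) = -7*(-36 - 113) = -7*(-149) = 1043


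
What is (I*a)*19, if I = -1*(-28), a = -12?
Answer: -6384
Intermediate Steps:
I = 28
(I*a)*19 = (28*(-12))*19 = -336*19 = -6384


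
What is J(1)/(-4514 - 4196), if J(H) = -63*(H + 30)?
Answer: 1953/8710 ≈ 0.22423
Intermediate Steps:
J(H) = -1890 - 63*H (J(H) = -63*(30 + H) = -1890 - 63*H)
J(1)/(-4514 - 4196) = (-1890 - 63*1)/(-4514 - 4196) = (-1890 - 63)/(-8710) = -1953*(-1/8710) = 1953/8710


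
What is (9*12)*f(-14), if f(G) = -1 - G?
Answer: 1404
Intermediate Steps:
(9*12)*f(-14) = (9*12)*(-1 - 1*(-14)) = 108*(-1 + 14) = 108*13 = 1404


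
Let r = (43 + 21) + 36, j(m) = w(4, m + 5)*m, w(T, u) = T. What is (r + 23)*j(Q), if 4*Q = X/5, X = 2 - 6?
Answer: -492/5 ≈ -98.400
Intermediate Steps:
X = -4
Q = -⅕ (Q = (-4/5)/4 = (-4*⅕)/4 = (¼)*(-⅘) = -⅕ ≈ -0.20000)
j(m) = 4*m
r = 100 (r = 64 + 36 = 100)
(r + 23)*j(Q) = (100 + 23)*(4*(-⅕)) = 123*(-⅘) = -492/5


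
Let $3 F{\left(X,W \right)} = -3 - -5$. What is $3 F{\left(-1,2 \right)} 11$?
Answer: $22$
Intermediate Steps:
$F{\left(X,W \right)} = \frac{2}{3}$ ($F{\left(X,W \right)} = \frac{-3 - -5}{3} = \frac{-3 + 5}{3} = \frac{1}{3} \cdot 2 = \frac{2}{3}$)
$3 F{\left(-1,2 \right)} 11 = 3 \cdot \frac{2}{3} \cdot 11 = 2 \cdot 11 = 22$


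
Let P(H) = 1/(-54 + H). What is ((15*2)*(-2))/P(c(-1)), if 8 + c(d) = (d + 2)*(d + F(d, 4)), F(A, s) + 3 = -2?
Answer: 4080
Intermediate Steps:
F(A, s) = -5 (F(A, s) = -3 - 2 = -5)
c(d) = -8 + (-5 + d)*(2 + d) (c(d) = -8 + (d + 2)*(d - 5) = -8 + (2 + d)*(-5 + d) = -8 + (-5 + d)*(2 + d))
((15*2)*(-2))/P(c(-1)) = ((15*2)*(-2))/(1/(-54 + (-18 + (-1)**2 - 3*(-1)))) = (30*(-2))/(1/(-54 + (-18 + 1 + 3))) = -60/(1/(-54 - 14)) = -60/(1/(-68)) = -60/(-1/68) = -60*(-68) = 4080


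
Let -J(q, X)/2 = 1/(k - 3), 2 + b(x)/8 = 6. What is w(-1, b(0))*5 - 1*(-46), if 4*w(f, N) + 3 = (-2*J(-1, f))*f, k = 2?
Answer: 189/4 ≈ 47.250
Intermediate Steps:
b(x) = 32 (b(x) = -16 + 8*6 = -16 + 48 = 32)
J(q, X) = 2 (J(q, X) = -2/(2 - 3) = -2/(-1) = -2*(-1) = 2)
w(f, N) = -3/4 - f (w(f, N) = -3/4 + ((-2*2)*f)/4 = -3/4 + (-4*f)/4 = -3/4 - f)
w(-1, b(0))*5 - 1*(-46) = (-3/4 - 1*(-1))*5 - 1*(-46) = (-3/4 + 1)*5 + 46 = (1/4)*5 + 46 = 5/4 + 46 = 189/4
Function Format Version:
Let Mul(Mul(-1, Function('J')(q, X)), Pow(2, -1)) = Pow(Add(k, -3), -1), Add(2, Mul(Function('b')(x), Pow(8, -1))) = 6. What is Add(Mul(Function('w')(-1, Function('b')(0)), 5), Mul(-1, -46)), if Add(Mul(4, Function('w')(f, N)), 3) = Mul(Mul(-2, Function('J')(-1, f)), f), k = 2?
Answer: Rational(189, 4) ≈ 47.250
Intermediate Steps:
Function('b')(x) = 32 (Function('b')(x) = Add(-16, Mul(8, 6)) = Add(-16, 48) = 32)
Function('J')(q, X) = 2 (Function('J')(q, X) = Mul(-2, Pow(Add(2, -3), -1)) = Mul(-2, Pow(-1, -1)) = Mul(-2, -1) = 2)
Function('w')(f, N) = Add(Rational(-3, 4), Mul(-1, f)) (Function('w')(f, N) = Add(Rational(-3, 4), Mul(Rational(1, 4), Mul(Mul(-2, 2), f))) = Add(Rational(-3, 4), Mul(Rational(1, 4), Mul(-4, f))) = Add(Rational(-3, 4), Mul(-1, f)))
Add(Mul(Function('w')(-1, Function('b')(0)), 5), Mul(-1, -46)) = Add(Mul(Add(Rational(-3, 4), Mul(-1, -1)), 5), Mul(-1, -46)) = Add(Mul(Add(Rational(-3, 4), 1), 5), 46) = Add(Mul(Rational(1, 4), 5), 46) = Add(Rational(5, 4), 46) = Rational(189, 4)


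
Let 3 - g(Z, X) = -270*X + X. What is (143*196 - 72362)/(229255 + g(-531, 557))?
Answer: -44334/379091 ≈ -0.11695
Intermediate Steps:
g(Z, X) = 3 + 269*X (g(Z, X) = 3 - (-270*X + X) = 3 - (-269)*X = 3 + 269*X)
(143*196 - 72362)/(229255 + g(-531, 557)) = (143*196 - 72362)/(229255 + (3 + 269*557)) = (28028 - 72362)/(229255 + (3 + 149833)) = -44334/(229255 + 149836) = -44334/379091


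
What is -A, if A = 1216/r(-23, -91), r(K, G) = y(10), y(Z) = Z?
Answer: -608/5 ≈ -121.60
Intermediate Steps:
r(K, G) = 10
A = 608/5 (A = 1216/10 = 1216*(⅒) = 608/5 ≈ 121.60)
-A = -1*608/5 = -608/5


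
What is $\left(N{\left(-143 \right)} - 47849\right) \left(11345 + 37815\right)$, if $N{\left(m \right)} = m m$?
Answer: $-1346984000$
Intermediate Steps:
$N{\left(m \right)} = m^{2}$
$\left(N{\left(-143 \right)} - 47849\right) \left(11345 + 37815\right) = \left(\left(-143\right)^{2} - 47849\right) \left(11345 + 37815\right) = \left(20449 - 47849\right) 49160 = \left(-27400\right) 49160 = -1346984000$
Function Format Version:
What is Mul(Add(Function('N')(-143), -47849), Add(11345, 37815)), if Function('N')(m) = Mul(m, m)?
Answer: -1346984000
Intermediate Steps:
Function('N')(m) = Pow(m, 2)
Mul(Add(Function('N')(-143), -47849), Add(11345, 37815)) = Mul(Add(Pow(-143, 2), -47849), Add(11345, 37815)) = Mul(Add(20449, -47849), 49160) = Mul(-27400, 49160) = -1346984000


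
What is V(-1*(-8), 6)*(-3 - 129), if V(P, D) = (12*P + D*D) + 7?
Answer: -18348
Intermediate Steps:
V(P, D) = 7 + D**2 + 12*P (V(P, D) = (12*P + D**2) + 7 = (D**2 + 12*P) + 7 = 7 + D**2 + 12*P)
V(-1*(-8), 6)*(-3 - 129) = (7 + 6**2 + 12*(-1*(-8)))*(-3 - 129) = (7 + 36 + 12*8)*(-132) = (7 + 36 + 96)*(-132) = 139*(-132) = -18348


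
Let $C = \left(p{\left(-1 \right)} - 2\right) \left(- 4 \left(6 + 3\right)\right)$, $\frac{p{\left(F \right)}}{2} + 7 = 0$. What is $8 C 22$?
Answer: $101376$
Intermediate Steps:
$p{\left(F \right)} = -14$ ($p{\left(F \right)} = -14 + 2 \cdot 0 = -14 + 0 = -14$)
$C = 576$ ($C = \left(-14 - 2\right) \left(- 4 \left(6 + 3\right)\right) = - 16 \left(\left(-4\right) 9\right) = \left(-16\right) \left(-36\right) = 576$)
$8 C 22 = 8 \cdot 576 \cdot 22 = 4608 \cdot 22 = 101376$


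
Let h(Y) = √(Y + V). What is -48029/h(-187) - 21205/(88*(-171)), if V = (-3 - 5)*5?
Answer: 21205/15048 + 48029*I*√227/227 ≈ 1.4092 + 3187.8*I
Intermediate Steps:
V = -40 (V = -8*5 = -40)
h(Y) = √(-40 + Y) (h(Y) = √(Y - 40) = √(-40 + Y))
-48029/h(-187) - 21205/(88*(-171)) = -48029/√(-40 - 187) - 21205/(88*(-171)) = -48029*(-I*√227/227) - 21205/(-15048) = -48029*(-I*√227/227) - 21205*(-1/15048) = -(-48029)*I*√227/227 + 21205/15048 = 48029*I*√227/227 + 21205/15048 = 21205/15048 + 48029*I*√227/227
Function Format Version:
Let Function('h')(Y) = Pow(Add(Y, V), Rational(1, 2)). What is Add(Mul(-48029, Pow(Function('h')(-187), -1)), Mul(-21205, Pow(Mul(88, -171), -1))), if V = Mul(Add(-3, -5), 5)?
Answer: Add(Rational(21205, 15048), Mul(Rational(48029, 227), I, Pow(227, Rational(1, 2)))) ≈ Add(1.4092, Mul(3187.8, I))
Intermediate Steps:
V = -40 (V = Mul(-8, 5) = -40)
Function('h')(Y) = Pow(Add(-40, Y), Rational(1, 2)) (Function('h')(Y) = Pow(Add(Y, -40), Rational(1, 2)) = Pow(Add(-40, Y), Rational(1, 2)))
Add(Mul(-48029, Pow(Function('h')(-187), -1)), Mul(-21205, Pow(Mul(88, -171), -1))) = Add(Mul(-48029, Pow(Pow(Add(-40, -187), Rational(1, 2)), -1)), Mul(-21205, Pow(Mul(88, -171), -1))) = Add(Mul(-48029, Pow(Pow(-227, Rational(1, 2)), -1)), Mul(-21205, Pow(-15048, -1))) = Add(Mul(-48029, Pow(Mul(I, Pow(227, Rational(1, 2))), -1)), Mul(-21205, Rational(-1, 15048))) = Add(Mul(-48029, Mul(Rational(-1, 227), I, Pow(227, Rational(1, 2)))), Rational(21205, 15048)) = Add(Mul(Rational(48029, 227), I, Pow(227, Rational(1, 2))), Rational(21205, 15048)) = Add(Rational(21205, 15048), Mul(Rational(48029, 227), I, Pow(227, Rational(1, 2))))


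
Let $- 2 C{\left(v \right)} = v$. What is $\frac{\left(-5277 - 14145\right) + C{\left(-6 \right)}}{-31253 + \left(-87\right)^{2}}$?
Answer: $\frac{19419}{23684} \approx 0.81992$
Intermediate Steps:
$C{\left(v \right)} = - \frac{v}{2}$
$\frac{\left(-5277 - 14145\right) + C{\left(-6 \right)}}{-31253 + \left(-87\right)^{2}} = \frac{\left(-5277 - 14145\right) - -3}{-31253 + \left(-87\right)^{2}} = \frac{-19422 + 3}{-31253 + 7569} = - \frac{19419}{-23684} = \left(-19419\right) \left(- \frac{1}{23684}\right) = \frac{19419}{23684}$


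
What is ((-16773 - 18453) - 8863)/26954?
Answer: -44089/26954 ≈ -1.6357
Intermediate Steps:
((-16773 - 18453) - 8863)/26954 = (-35226 - 8863)*(1/26954) = -44089*1/26954 = -44089/26954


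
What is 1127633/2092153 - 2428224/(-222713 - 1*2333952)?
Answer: 7963195950217/5348934349745 ≈ 1.4887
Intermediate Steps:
1127633/2092153 - 2428224/(-222713 - 1*2333952) = 1127633*(1/2092153) - 2428224/(-222713 - 2333952) = 1127633/2092153 - 2428224/(-2556665) = 1127633/2092153 - 2428224*(-1/2556665) = 1127633/2092153 + 2428224/2556665 = 7963195950217/5348934349745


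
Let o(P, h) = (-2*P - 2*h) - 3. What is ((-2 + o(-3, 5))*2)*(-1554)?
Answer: 27972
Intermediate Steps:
o(P, h) = -3 - 2*P - 2*h
((-2 + o(-3, 5))*2)*(-1554) = ((-2 + (-3 - 2*(-3) - 2*5))*2)*(-1554) = ((-2 + (-3 + 6 - 10))*2)*(-1554) = ((-2 - 7)*2)*(-1554) = -9*2*(-1554) = -18*(-1554) = 27972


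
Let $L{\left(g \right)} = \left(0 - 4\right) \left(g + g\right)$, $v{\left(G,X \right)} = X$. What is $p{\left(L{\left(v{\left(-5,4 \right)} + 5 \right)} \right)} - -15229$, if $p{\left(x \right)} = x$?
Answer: $15157$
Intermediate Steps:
$L{\left(g \right)} = - 8 g$ ($L{\left(g \right)} = - 4 \cdot 2 g = - 8 g$)
$p{\left(L{\left(v{\left(-5,4 \right)} + 5 \right)} \right)} - -15229 = - 8 \left(4 + 5\right) - -15229 = \left(-8\right) 9 + 15229 = -72 + 15229 = 15157$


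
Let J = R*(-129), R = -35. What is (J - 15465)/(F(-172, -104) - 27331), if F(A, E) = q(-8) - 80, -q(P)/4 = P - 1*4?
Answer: 3650/9121 ≈ 0.40018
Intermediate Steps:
J = 4515 (J = -35*(-129) = 4515)
q(P) = 16 - 4*P (q(P) = -4*(P - 1*4) = -4*(P - 4) = -4*(-4 + P) = 16 - 4*P)
F(A, E) = -32 (F(A, E) = (16 - 4*(-8)) - 80 = (16 + 32) - 80 = 48 - 80 = -32)
(J - 15465)/(F(-172, -104) - 27331) = (4515 - 15465)/(-32 - 27331) = -10950/(-27363) = -10950*(-1/27363) = 3650/9121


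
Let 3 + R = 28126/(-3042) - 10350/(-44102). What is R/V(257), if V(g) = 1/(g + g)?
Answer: -207065286014/33539571 ≈ -6173.8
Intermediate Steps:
V(g) = 1/(2*g)
R = -402850751/33539571 (R = -3 + (28126/(-3042) - 10350/(-44102)) = -3 + (28126*(-1/3042) - 10350*(-1/44102)) = -3 + (-14063/1521 + 5175/22051) = -3 - 302232038/33539571 = -402850751/33539571 ≈ -12.011)
R/V(257) = -402850751/(33539571*((½)/257)) = -402850751/(33539571*((½)*(1/257))) = -402850751/(33539571*1/514) = -402850751/33539571*514 = -207065286014/33539571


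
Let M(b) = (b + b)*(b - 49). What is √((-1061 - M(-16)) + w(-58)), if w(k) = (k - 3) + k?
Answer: 2*I*√815 ≈ 57.096*I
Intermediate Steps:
w(k) = -3 + 2*k (w(k) = (-3 + k) + k = -3 + 2*k)
M(b) = 2*b*(-49 + b) (M(b) = (2*b)*(-49 + b) = 2*b*(-49 + b))
√((-1061 - M(-16)) + w(-58)) = √((-1061 - 2*(-16)*(-49 - 16)) + (-3 + 2*(-58))) = √((-1061 - 2*(-16)*(-65)) + (-3 - 116)) = √((-1061 - 1*2080) - 119) = √((-1061 - 2080) - 119) = √(-3141 - 119) = √(-3260) = 2*I*√815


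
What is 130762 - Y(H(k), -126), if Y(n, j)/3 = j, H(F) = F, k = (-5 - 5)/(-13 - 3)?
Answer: 131140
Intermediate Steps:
k = 5/8 (k = -10/(-16) = -10*(-1/16) = 5/8 ≈ 0.62500)
Y(n, j) = 3*j
130762 - Y(H(k), -126) = 130762 - 3*(-126) = 130762 - 1*(-378) = 130762 + 378 = 131140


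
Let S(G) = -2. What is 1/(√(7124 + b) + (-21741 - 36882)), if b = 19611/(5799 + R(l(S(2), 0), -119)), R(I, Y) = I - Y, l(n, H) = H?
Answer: -346930914/20338088791979 - √249617943674/20338088791979 ≈ -1.7083e-5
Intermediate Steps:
b = 19611/5918 (b = 19611/(5799 + (0 - 1*(-119))) = 19611/(5799 + (0 + 119)) = 19611/(5799 + 119) = 19611/5918 ≈ 3.3138)
1/(√(7124 + b) + (-21741 - 36882)) = 1/(√(7124 + 19611/5918) + (-21741 - 36882)) = 1/(√(42179443/5918) - 58623) = 1/(√249617943674/5918 - 58623) = 1/(-58623 + √249617943674/5918)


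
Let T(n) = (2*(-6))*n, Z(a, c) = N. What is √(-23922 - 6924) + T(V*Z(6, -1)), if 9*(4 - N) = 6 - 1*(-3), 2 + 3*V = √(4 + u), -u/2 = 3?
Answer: 24 + I*√30846 - 12*I*√2 ≈ 24.0 + 158.66*I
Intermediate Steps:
u = -6 (u = -2*3 = -6)
V = -⅔ + I*√2/3 (V = -⅔ + √(4 - 6)/3 = -⅔ + √(-2)/3 = -⅔ + (I*√2)/3 = -⅔ + I*√2/3 ≈ -0.66667 + 0.4714*I)
N = 3 (N = 4 - (6 - 1*(-3))/9 = 4 - (6 + 3)/9 = 4 - ⅑*9 = 4 - 1 = 3)
Z(a, c) = 3
T(n) = -12*n
√(-23922 - 6924) + T(V*Z(6, -1)) = √(-23922 - 6924) - 12*(-⅔ + I*√2/3)*3 = √(-30846) - 12*(-2 + I*√2) = I*√30846 + (24 - 12*I*√2) = 24 + I*√30846 - 12*I*√2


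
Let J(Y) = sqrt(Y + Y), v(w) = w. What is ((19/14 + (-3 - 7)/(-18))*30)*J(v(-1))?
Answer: 1205*I*sqrt(2)/21 ≈ 81.149*I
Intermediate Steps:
J(Y) = sqrt(2)*sqrt(Y) (J(Y) = sqrt(2*Y) = sqrt(2)*sqrt(Y))
((19/14 + (-3 - 7)/(-18))*30)*J(v(-1)) = ((19/14 + (-3 - 7)/(-18))*30)*(sqrt(2)*sqrt(-1)) = ((19*(1/14) - 10*(-1/18))*30)*(sqrt(2)*I) = ((19/14 + 5/9)*30)*(I*sqrt(2)) = ((241/126)*30)*(I*sqrt(2)) = 1205*(I*sqrt(2))/21 = 1205*I*sqrt(2)/21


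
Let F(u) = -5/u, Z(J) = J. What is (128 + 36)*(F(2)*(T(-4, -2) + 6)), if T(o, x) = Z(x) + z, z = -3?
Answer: -410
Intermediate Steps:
T(o, x) = -3 + x (T(o, x) = x - 3 = -3 + x)
(128 + 36)*(F(2)*(T(-4, -2) + 6)) = (128 + 36)*((-5/2)*((-3 - 2) + 6)) = 164*((-5*½)*(-5 + 6)) = 164*(-5/2*1) = 164*(-5/2) = -410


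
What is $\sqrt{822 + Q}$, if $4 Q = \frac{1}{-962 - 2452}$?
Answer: $\frac{\sqrt{38322938634}}{6828} \approx 28.671$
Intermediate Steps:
$Q = - \frac{1}{13656}$ ($Q = \frac{1}{4 \left(-962 - 2452\right)} = \frac{1}{4 \left(-3414\right)} = \frac{1}{4} \left(- \frac{1}{3414}\right) = - \frac{1}{13656} \approx -7.3228 \cdot 10^{-5}$)
$\sqrt{822 + Q} = \sqrt{822 - \frac{1}{13656}} = \sqrt{\frac{11225231}{13656}} = \frac{\sqrt{38322938634}}{6828}$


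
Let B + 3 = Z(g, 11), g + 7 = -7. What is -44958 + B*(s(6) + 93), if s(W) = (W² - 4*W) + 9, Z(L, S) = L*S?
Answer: -62856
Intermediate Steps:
g = -14 (g = -7 - 7 = -14)
s(W) = 9 + W² - 4*W
B = -157 (B = -3 - 14*11 = -3 - 154 = -157)
-44958 + B*(s(6) + 93) = -44958 - 157*((9 + 6² - 4*6) + 93) = -44958 - 157*((9 + 36 - 24) + 93) = -44958 - 157*(21 + 93) = -44958 - 157*114 = -44958 - 17898 = -62856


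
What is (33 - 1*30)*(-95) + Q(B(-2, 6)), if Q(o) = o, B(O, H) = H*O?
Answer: -297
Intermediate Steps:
(33 - 1*30)*(-95) + Q(B(-2, 6)) = (33 - 1*30)*(-95) + 6*(-2) = (33 - 30)*(-95) - 12 = 3*(-95) - 12 = -285 - 12 = -297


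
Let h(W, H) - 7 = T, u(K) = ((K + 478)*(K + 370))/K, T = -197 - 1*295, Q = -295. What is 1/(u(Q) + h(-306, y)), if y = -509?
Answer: -59/31360 ≈ -0.0018814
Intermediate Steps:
T = -492 (T = -197 - 295 = -492)
u(K) = (370 + K)*(478 + K)/K (u(K) = ((478 + K)*(370 + K))/K = ((370 + K)*(478 + K))/K = (370 + K)*(478 + K)/K)
h(W, H) = -485 (h(W, H) = 7 - 492 = -485)
1/(u(Q) + h(-306, y)) = 1/((848 - 295 + 176860/(-295)) - 485) = 1/((848 - 295 + 176860*(-1/295)) - 485) = 1/((848 - 295 - 35372/59) - 485) = 1/(-2745/59 - 485) = 1/(-31360/59) = -59/31360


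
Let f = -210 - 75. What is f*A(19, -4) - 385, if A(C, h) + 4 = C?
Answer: -4660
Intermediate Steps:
A(C, h) = -4 + C
f = -285
f*A(19, -4) - 385 = -285*(-4 + 19) - 385 = -285*15 - 385 = -4275 - 385 = -4660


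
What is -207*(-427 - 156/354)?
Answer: 5220333/59 ≈ 88480.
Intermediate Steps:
-207*(-427 - 156/354) = -207*(-427 - 156*1/354) = -207*(-427 - 26/59) = -207*(-25219/59) = 5220333/59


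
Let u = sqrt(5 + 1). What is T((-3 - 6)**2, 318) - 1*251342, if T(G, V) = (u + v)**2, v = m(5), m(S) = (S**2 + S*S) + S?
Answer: -248311 + 110*sqrt(6) ≈ -2.4804e+5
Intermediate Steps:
m(S) = S + 2*S**2 (m(S) = (S**2 + S**2) + S = 2*S**2 + S = S + 2*S**2)
v = 55 (v = 5*(1 + 2*5) = 5*(1 + 10) = 5*11 = 55)
u = sqrt(6) ≈ 2.4495
T(G, V) = (55 + sqrt(6))**2 (T(G, V) = (sqrt(6) + 55)**2 = (55 + sqrt(6))**2)
T((-3 - 6)**2, 318) - 1*251342 = (55 + sqrt(6))**2 - 1*251342 = (55 + sqrt(6))**2 - 251342 = -251342 + (55 + sqrt(6))**2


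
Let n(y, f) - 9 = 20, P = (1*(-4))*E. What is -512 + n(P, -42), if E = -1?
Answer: -483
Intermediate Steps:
P = 4 (P = (1*(-4))*(-1) = -4*(-1) = 4)
n(y, f) = 29 (n(y, f) = 9 + 20 = 29)
-512 + n(P, -42) = -512 + 29 = -483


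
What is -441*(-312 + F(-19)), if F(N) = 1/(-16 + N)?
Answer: 688023/5 ≈ 1.3760e+5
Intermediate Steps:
-441*(-312 + F(-19)) = -441*(-312 + 1/(-16 - 19)) = -441*(-312 + 1/(-35)) = -441*(-312 - 1/35) = -441*(-10921/35) = 688023/5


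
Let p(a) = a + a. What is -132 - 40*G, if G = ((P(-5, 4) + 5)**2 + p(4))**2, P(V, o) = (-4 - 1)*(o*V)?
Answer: -4869083692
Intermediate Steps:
P(V, o) = -5*V*o
p(a) = 2*a
G = 121727089 (G = ((-5*(-5)*4 + 5)**2 + 2*4)**2 = ((100 + 5)**2 + 8)**2 = (105**2 + 8)**2 = (11025 + 8)**2 = 11033**2 = 121727089)
-132 - 40*G = -132 - 40*121727089 = -132 - 4869083560 = -4869083692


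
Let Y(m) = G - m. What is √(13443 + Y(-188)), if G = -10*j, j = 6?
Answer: √13571 ≈ 116.49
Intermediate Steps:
G = -60 (G = -10*6 = -60)
Y(m) = -60 - m
√(13443 + Y(-188)) = √(13443 + (-60 - 1*(-188))) = √(13443 + (-60 + 188)) = √(13443 + 128) = √13571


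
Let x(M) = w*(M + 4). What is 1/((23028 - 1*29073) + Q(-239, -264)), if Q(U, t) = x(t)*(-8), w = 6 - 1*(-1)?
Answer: 1/8515 ≈ 0.00011744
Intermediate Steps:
w = 7 (w = 6 + 1 = 7)
x(M) = 28 + 7*M (x(M) = 7*(M + 4) = 7*(4 + M) = 28 + 7*M)
Q(U, t) = -224 - 56*t (Q(U, t) = (28 + 7*t)*(-8) = -224 - 56*t)
1/((23028 - 1*29073) + Q(-239, -264)) = 1/((23028 - 1*29073) + (-224 - 56*(-264))) = 1/((23028 - 29073) + (-224 + 14784)) = 1/(-6045 + 14560) = 1/8515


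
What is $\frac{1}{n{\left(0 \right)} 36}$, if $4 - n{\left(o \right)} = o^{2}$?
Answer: $\frac{1}{144} \approx 0.0069444$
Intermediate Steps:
$n{\left(o \right)} = 4 - o^{2}$
$\frac{1}{n{\left(0 \right)} 36} = \frac{1}{\left(4 - 0^{2}\right) 36} = \frac{1}{\left(4 - 0\right) 36} = \frac{1}{\left(4 + 0\right) 36} = \frac{1}{4 \cdot 36} = \frac{1}{144}$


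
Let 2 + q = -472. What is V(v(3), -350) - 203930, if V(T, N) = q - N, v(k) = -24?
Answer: -204054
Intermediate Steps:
q = -474 (q = -2 - 472 = -474)
V(T, N) = -474 - N
V(v(3), -350) - 203930 = (-474 - 1*(-350)) - 203930 = (-474 + 350) - 203930 = -124 - 203930 = -204054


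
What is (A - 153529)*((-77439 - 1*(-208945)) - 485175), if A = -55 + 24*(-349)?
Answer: 57280231240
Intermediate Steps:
A = -8431 (A = -55 - 8376 = -8431)
(A - 153529)*((-77439 - 1*(-208945)) - 485175) = (-8431 - 153529)*((-77439 - 1*(-208945)) - 485175) = -161960*((-77439 + 208945) - 485175) = -161960*(131506 - 485175) = -161960*(-353669) = 57280231240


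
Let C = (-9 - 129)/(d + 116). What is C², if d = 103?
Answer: 2116/5329 ≈ 0.39707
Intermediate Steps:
C = -46/73 (C = (-9 - 129)/(103 + 116) = -138/219 = -138*1/219 = -46/73 ≈ -0.63014)
C² = (-46/73)² = 2116/5329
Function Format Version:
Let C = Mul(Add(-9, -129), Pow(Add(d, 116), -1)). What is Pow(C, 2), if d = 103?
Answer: Rational(2116, 5329) ≈ 0.39707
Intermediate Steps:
C = Rational(-46, 73) (C = Mul(Add(-9, -129), Pow(Add(103, 116), -1)) = Mul(-138, Pow(219, -1)) = Mul(-138, Rational(1, 219)) = Rational(-46, 73) ≈ -0.63014)
Pow(C, 2) = Pow(Rational(-46, 73), 2) = Rational(2116, 5329)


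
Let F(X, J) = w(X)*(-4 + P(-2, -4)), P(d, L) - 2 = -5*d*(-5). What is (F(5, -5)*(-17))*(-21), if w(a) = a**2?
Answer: -464100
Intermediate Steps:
P(d, L) = 2 + 25*d (P(d, L) = 2 - 5*d*(-5) = 2 + 25*d)
F(X, J) = -52*X**2 (F(X, J) = X**2*(-4 + (2 + 25*(-2))) = X**2*(-4 + (2 - 50)) = X**2*(-4 - 48) = X**2*(-52) = -52*X**2)
(F(5, -5)*(-17))*(-21) = (-52*5**2*(-17))*(-21) = (-52*25*(-17))*(-21) = -1300*(-17)*(-21) = 22100*(-21) = -464100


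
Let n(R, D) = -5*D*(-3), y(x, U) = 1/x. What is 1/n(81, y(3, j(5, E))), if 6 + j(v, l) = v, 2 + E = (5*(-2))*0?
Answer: ⅕ ≈ 0.20000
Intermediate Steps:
E = -2 (E = -2 + (5*(-2))*0 = -2 - 10*0 = -2 + 0 = -2)
j(v, l) = -6 + v
n(R, D) = 15*D (n(R, D) = -(-15)*D = 15*D)
1/n(81, y(3, j(5, E))) = 1/(15/3) = 1/(15*(⅓)) = 1/5 = ⅕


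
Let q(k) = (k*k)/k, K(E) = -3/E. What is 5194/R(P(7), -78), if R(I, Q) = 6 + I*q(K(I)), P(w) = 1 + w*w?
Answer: 5194/3 ≈ 1731.3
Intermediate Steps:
q(k) = k (q(k) = k²/k = k)
P(w) = 1 + w²
R(I, Q) = 3 (R(I, Q) = 6 + I*(-3/I) = 6 - 3 = 3)
5194/R(P(7), -78) = 5194/3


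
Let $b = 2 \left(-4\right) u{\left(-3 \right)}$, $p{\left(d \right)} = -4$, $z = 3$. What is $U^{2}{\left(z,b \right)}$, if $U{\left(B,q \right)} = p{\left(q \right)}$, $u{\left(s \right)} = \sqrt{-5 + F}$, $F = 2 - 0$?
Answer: $16$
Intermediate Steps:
$F = 2$ ($F = 2 + 0 = 2$)
$u{\left(s \right)} = i \sqrt{3}$ ($u{\left(s \right)} = \sqrt{-5 + 2} = \sqrt{-3} = i \sqrt{3}$)
$b = - 8 i \sqrt{3}$ ($b = 2 \left(-4\right) i \sqrt{3} = - 8 i \sqrt{3} \approx - 13.856 i$)
$U{\left(B,q \right)} = -4$
$U^{2}{\left(z,b \right)} = \left(-4\right)^{2} = 16$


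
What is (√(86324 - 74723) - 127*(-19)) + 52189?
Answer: 54602 + 3*√1289 ≈ 54710.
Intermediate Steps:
(√(86324 - 74723) - 127*(-19)) + 52189 = (√11601 - 1*(-2413)) + 52189 = (3*√1289 + 2413) + 52189 = (2413 + 3*√1289) + 52189 = 54602 + 3*√1289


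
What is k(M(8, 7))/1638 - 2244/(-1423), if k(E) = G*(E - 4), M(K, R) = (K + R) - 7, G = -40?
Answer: 1723996/1165437 ≈ 1.4793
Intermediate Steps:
M(K, R) = -7 + K + R
k(E) = 160 - 40*E (k(E) = -40*(E - 4) = -40*(-4 + E) = 160 - 40*E)
k(M(8, 7))/1638 - 2244/(-1423) = (160 - 40*(-7 + 8 + 7))/1638 - 2244/(-1423) = (160 - 40*8)*(1/1638) - 2244*(-1/1423) = (160 - 320)*(1/1638) + 2244/1423 = -160*1/1638 + 2244/1423 = -80/819 + 2244/1423 = 1723996/1165437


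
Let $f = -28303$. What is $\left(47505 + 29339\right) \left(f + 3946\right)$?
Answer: $-1871689308$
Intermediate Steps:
$\left(47505 + 29339\right) \left(f + 3946\right) = \left(47505 + 29339\right) \left(-28303 + 3946\right) = 76844 \left(-24357\right) = -1871689308$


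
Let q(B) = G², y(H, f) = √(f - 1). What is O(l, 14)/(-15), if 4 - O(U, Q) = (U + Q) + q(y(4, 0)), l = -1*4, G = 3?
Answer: 1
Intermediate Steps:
y(H, f) = √(-1 + f)
q(B) = 9 (q(B) = 3² = 9)
l = -4
O(U, Q) = -5 - Q - U (O(U, Q) = 4 - ((U + Q) + 9) = 4 - ((Q + U) + 9) = 4 - (9 + Q + U) = 4 + (-9 - Q - U) = -5 - Q - U)
O(l, 14)/(-15) = (-5 - 1*14 - 1*(-4))/(-15) = -(-5 - 14 + 4)/15 = -1/15*(-15) = 1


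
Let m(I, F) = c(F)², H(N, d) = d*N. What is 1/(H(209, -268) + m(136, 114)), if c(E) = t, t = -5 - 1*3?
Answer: -1/55948 ≈ -1.7874e-5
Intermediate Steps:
t = -8 (t = -5 - 3 = -8)
c(E) = -8
H(N, d) = N*d
m(I, F) = 64 (m(I, F) = (-8)² = 64)
1/(H(209, -268) + m(136, 114)) = 1/(209*(-268) + 64) = 1/(-56012 + 64) = 1/(-55948) = -1/55948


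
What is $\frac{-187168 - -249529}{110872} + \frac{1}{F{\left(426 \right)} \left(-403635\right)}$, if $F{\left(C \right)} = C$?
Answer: $\frac{5361440460619}{9532137600360} \approx 0.56246$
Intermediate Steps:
$\frac{-187168 - -249529}{110872} + \frac{1}{F{\left(426 \right)} \left(-403635\right)} = \frac{-187168 - -249529}{110872} + \frac{1}{426 \left(-403635\right)} = \left(-187168 + 249529\right) \frac{1}{110872} + \frac{1}{426} \left(- \frac{1}{403635}\right) = 62361 \cdot \frac{1}{110872} - \frac{1}{171948510} = \frac{62361}{110872} - \frac{1}{171948510} = \frac{5361440460619}{9532137600360}$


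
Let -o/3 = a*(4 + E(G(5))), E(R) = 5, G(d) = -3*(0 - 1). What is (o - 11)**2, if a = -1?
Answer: 256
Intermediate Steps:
G(d) = 3 (G(d) = -3*(-1) = 3)
o = 27 (o = -(-3)*(4 + 5) = -(-3)*9 = -3*(-9) = 27)
(o - 11)**2 = (27 - 11)**2 = 16**2 = 256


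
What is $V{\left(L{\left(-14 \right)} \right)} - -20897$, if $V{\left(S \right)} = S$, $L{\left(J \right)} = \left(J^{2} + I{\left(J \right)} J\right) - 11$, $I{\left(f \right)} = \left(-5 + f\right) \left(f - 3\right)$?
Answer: $16560$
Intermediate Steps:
$I{\left(f \right)} = \left(-5 + f\right) \left(-3 + f\right)$
$L{\left(J \right)} = -11 + J^{2} + J \left(15 + J^{2} - 8 J\right)$ ($L{\left(J \right)} = \left(J^{2} + \left(15 + J^{2} - 8 J\right) J\right) - 11 = \left(J^{2} + J \left(15 + J^{2} - 8 J\right)\right) - 11 = -11 + J^{2} + J \left(15 + J^{2} - 8 J\right)$)
$V{\left(L{\left(-14 \right)} \right)} - -20897 = \left(-11 + \left(-14\right)^{3} - 7 \left(-14\right)^{2} + 15 \left(-14\right)\right) - -20897 = \left(-11 - 2744 - 1372 - 210\right) + 20897 = -4337 + 20897 = 16560$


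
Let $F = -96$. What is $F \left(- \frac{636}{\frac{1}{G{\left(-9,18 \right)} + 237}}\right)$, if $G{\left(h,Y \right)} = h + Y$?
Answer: $15019776$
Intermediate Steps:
$G{\left(h,Y \right)} = Y + h$
$F \left(- \frac{636}{\frac{1}{G{\left(-9,18 \right)} + 237}}\right) = - 96 \left(- \frac{636}{\frac{1}{\left(18 - 9\right) + 237}}\right) = - 96 \left(- \frac{636}{\frac{1}{9 + 237}}\right) = - 96 \left(- \frac{636}{\frac{1}{246}}\right) = - 96 \left(- 636 \frac{1}{\frac{1}{246}}\right) = - 96 \left(\left(-636\right) 246\right) = \left(-96\right) \left(-156456\right) = 15019776$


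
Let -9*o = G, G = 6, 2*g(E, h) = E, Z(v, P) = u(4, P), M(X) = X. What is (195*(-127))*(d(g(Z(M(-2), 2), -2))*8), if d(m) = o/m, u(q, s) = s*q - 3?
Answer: 52832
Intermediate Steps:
u(q, s) = -3 + q*s (u(q, s) = q*s - 3 = -3 + q*s)
Z(v, P) = -3 + 4*P
g(E, h) = E/2
o = -2/3 (o = -1/9*6 = -2/3 ≈ -0.66667)
d(m) = -2/(3*m)
(195*(-127))*(d(g(Z(M(-2), 2), -2))*8) = (195*(-127))*(-2*2/(-3 + 4*2)/3*8) = -24765*(-2*2/(-3 + 8)/3)*8 = -24765*(-2/(3*((1/2)*5)))*8 = -24765*(-2/(3*5/2))*8 = -24765*(-2/3*2/5)*8 = -(-6604)*8 = -24765*(-32/15) = 52832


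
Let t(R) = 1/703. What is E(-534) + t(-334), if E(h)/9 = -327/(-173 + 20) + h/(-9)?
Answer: 6611732/11951 ≈ 553.24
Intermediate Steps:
t(R) = 1/703
E(h) = 327/17 - h (E(h) = 9*(-327/(-173 + 20) + h/(-9)) = 9*(-327/(-153) + h*(-⅑)) = 9*(-327*(-1/153) - h/9) = 9*(109/51 - h/9) = 327/17 - h)
E(-534) + t(-334) = (327/17 - 1*(-534)) + 1/703 = (327/17 + 534) + 1/703 = 9405/17 + 1/703 = 6611732/11951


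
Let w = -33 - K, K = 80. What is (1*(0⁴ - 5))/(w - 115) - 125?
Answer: -28495/228 ≈ -124.98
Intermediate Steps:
w = -113 (w = -33 - 1*80 = -33 - 80 = -113)
(1*(0⁴ - 5))/(w - 115) - 125 = (1*(0⁴ - 5))/(-113 - 115) - 125 = (1*(0 - 5))/(-228) - 125 = -(-5)/228 - 125 = -1/228*(-5) - 125 = 5/228 - 125 = -28495/228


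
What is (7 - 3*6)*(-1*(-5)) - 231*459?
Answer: -106084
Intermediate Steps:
(7 - 3*6)*(-1*(-5)) - 231*459 = (7 - 18)*5 - 106029 = -11*5 - 106029 = -55 - 106029 = -106084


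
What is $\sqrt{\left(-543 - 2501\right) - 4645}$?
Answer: $i \sqrt{7689} \approx 87.687 i$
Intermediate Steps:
$\sqrt{\left(-543 - 2501\right) - 4645} = \sqrt{-3044 - 4645} = \sqrt{-7689} = i \sqrt{7689}$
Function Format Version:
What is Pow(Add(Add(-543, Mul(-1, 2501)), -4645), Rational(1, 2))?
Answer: Mul(I, Pow(7689, Rational(1, 2))) ≈ Mul(87.687, I)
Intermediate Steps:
Pow(Add(Add(-543, Mul(-1, 2501)), -4645), Rational(1, 2)) = Pow(Add(Add(-543, -2501), -4645), Rational(1, 2)) = Pow(Add(-3044, -4645), Rational(1, 2)) = Pow(-7689, Rational(1, 2)) = Mul(I, Pow(7689, Rational(1, 2)))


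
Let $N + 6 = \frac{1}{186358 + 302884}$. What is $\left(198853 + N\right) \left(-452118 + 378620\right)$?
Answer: $- \frac{3575100886777275}{244621} \approx -1.4615 \cdot 10^{10}$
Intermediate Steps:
$N = - \frac{2935451}{489242}$ ($N = -6 + \frac{1}{186358 + 302884} = -6 + \frac{1}{489242} = - \frac{2935451}{489242} \approx -6.0$)
$\left(198853 + N\right) \left(-452118 + 378620\right) = \left(198853 - \frac{2935451}{489242}\right) \left(-452118 + 378620\right) = \frac{97284303975}{489242} \left(-73498\right) = - \frac{3575100886777275}{244621}$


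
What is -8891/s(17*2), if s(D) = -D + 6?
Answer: 8891/28 ≈ 317.54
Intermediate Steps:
s(D) = 6 - D
-8891/s(17*2) = -8891/(6 - 17*2) = -8891/(6 - 1*34) = -8891/(6 - 34) = -8891/(-28) = -8891*(-1/28) = 8891/28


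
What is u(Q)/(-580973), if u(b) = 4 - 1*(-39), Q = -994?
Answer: -1/13511 ≈ -7.4014e-5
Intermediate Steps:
u(b) = 43 (u(b) = 4 + 39 = 43)
u(Q)/(-580973) = 43/(-580973) = 43*(-1/580973) = -1/13511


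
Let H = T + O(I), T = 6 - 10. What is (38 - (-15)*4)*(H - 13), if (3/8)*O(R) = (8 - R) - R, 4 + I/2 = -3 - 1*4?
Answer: 35770/3 ≈ 11923.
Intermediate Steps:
I = -22 (I = -8 + 2*(-3 - 1*4) = -8 + 2*(-3 - 4) = -8 + 2*(-7) = -8 - 14 = -22)
T = -4
O(R) = 64/3 - 16*R/3 (O(R) = 8*((8 - R) - R)/3 = 8*(8 - 2*R)/3 = 64/3 - 16*R/3)
H = 404/3 (H = -4 + (64/3 - 16/3*(-22)) = -4 + (64/3 + 352/3) = -4 + 416/3 = 404/3 ≈ 134.67)
(38 - (-15)*4)*(H - 13) = (38 - (-15)*4)*(404/3 - 13) = (38 - 1*(-60))*(365/3) = (38 + 60)*(365/3) = 98*(365/3) = 35770/3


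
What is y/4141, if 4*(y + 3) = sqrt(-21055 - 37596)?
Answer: -3/4141 + I*sqrt(58651)/16564 ≈ -0.00072446 + 0.014621*I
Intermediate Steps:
y = -3 + I*sqrt(58651)/4 (y = -3 + sqrt(-21055 - 37596)/4 = -3 + sqrt(-58651)/4 = -3 + (I*sqrt(58651))/4 = -3 + I*sqrt(58651)/4 ≈ -3.0 + 60.545*I)
y/4141 = (-3 + I*sqrt(58651)/4)/4141 = (-3 + I*sqrt(58651)/4)*(1/4141) = -3/4141 + I*sqrt(58651)/16564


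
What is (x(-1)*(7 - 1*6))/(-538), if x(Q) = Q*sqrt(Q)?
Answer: I/538 ≈ 0.0018587*I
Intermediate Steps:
x(Q) = Q**(3/2)
(x(-1)*(7 - 1*6))/(-538) = ((-1)**(3/2)*(7 - 1*6))/(-538) = ((-I)*(7 - 6))*(-1/538) = (-I*1)*(-1/538) = -I*(-1/538) = I/538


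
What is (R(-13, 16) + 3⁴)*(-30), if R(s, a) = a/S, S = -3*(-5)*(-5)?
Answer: -12118/5 ≈ -2423.6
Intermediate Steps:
S = -75 (S = 15*(-5) = -75)
R(s, a) = -a/75 (R(s, a) = a/(-75) = a*(-1/75) = -a/75)
(R(-13, 16) + 3⁴)*(-30) = (-1/75*16 + 3⁴)*(-30) = (-16/75 + 81)*(-30) = (6059/75)*(-30) = -12118/5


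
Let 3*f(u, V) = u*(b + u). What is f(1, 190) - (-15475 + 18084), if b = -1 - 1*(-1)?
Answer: -7826/3 ≈ -2608.7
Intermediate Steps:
b = 0 (b = -1 + 1 = 0)
f(u, V) = u**2/3 (f(u, V) = (u*(0 + u))/3 = (u*u)/3 = u**2/3)
f(1, 190) - (-15475 + 18084) = (1/3)*1**2 - (-15475 + 18084) = (1/3)*1 - 1*2609 = 1/3 - 2609 = -7826/3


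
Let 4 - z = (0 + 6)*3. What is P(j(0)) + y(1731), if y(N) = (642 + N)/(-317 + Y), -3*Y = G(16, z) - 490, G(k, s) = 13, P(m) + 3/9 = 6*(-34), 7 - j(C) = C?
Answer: -103973/474 ≈ -219.35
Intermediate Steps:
z = -14 (z = 4 - (0 + 6)*3 = 4 - 6*3 = 4 - 1*18 = 4 - 18 = -14)
j(C) = 7 - C
P(m) = -613/3 (P(m) = -1/3 + 6*(-34) = -1/3 - 204 = -613/3)
Y = 159 (Y = -(13 - 490)/3 = -1/3*(-477) = 159)
y(N) = -321/79 - N/158 (y(N) = (642 + N)/(-317 + 159) = (642 + N)/(-158) = (642 + N)*(-1/158) = -321/79 - N/158)
P(j(0)) + y(1731) = -613/3 + (-321/79 - 1/158*1731) = -613/3 + (-321/79 - 1731/158) = -613/3 - 2373/158 = -103973/474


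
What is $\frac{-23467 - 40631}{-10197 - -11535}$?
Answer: $- \frac{10683}{223} \approx -47.906$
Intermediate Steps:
$\frac{-23467 - 40631}{-10197 - -11535} = - \frac{64098}{-10197 + 11535} = - \frac{64098}{1338} = \left(-64098\right) \frac{1}{1338} = - \frac{10683}{223}$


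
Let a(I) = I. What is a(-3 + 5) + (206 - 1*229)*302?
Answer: -6944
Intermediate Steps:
a(-3 + 5) + (206 - 1*229)*302 = (-3 + 5) + (206 - 1*229)*302 = 2 + (206 - 229)*302 = 2 - 23*302 = 2 - 6946 = -6944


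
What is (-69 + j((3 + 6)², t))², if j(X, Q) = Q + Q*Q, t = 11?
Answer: 3969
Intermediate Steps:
j(X, Q) = Q + Q²
(-69 + j((3 + 6)², t))² = (-69 + 11*(1 + 11))² = (-69 + 11*12)² = (-69 + 132)² = 63² = 3969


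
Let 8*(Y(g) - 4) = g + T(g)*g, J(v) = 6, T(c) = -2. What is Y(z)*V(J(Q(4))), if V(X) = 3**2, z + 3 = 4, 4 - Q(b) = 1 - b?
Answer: 279/8 ≈ 34.875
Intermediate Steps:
Q(b) = 3 + b (Q(b) = 4 - (1 - b) = 4 + (-1 + b) = 3 + b)
z = 1 (z = -3 + 4 = 1)
V(X) = 9
Y(g) = 4 - g/8 (Y(g) = 4 + (g - 2*g)/8 = 4 + (-g)/8 = 4 - g/8)
Y(z)*V(J(Q(4))) = (4 - 1/8*1)*9 = (4 - 1/8)*9 = (31/8)*9 = 279/8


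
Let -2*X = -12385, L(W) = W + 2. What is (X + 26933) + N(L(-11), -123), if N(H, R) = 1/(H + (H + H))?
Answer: 1788775/54 ≈ 33125.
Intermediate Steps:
L(W) = 2 + W
N(H, R) = 1/(3*H) (N(H, R) = 1/(H + 2*H) = 1/(3*H))
X = 12385/2 (X = -1/2*(-12385) = 12385/2 ≈ 6192.5)
(X + 26933) + N(L(-11), -123) = (12385/2 + 26933) + 1/(3*(2 - 11)) = 66251/2 + (1/3)/(-9) = 66251/2 + (1/3)*(-1/9) = 66251/2 - 1/27 = 1788775/54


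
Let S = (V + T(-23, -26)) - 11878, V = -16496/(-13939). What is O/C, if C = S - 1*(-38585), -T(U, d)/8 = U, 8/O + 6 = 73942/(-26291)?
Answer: -366470249/10856035049345 ≈ -3.3757e-5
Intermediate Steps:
O = -26291/28961 (O = 8/(-6 + 73942/(-26291)) = 8/(-6 + 73942*(-1/26291)) = 8/(-6 - 73942/26291) = 8/(-231688/26291) = 8*(-26291/231688) = -26291/28961 ≈ -0.90781)
V = 16496/13939 (V = -16496*(-1/13939) = 16496/13939 ≈ 1.1834)
T(U, d) = -8*U
S = -162986170/13939 (S = (16496/13939 - 8*(-23)) - 11878 = (16496/13939 + 184) - 11878 = 2581272/13939 - 11878 = -162986170/13939 ≈ -11693.)
C = 374850145/13939 (C = -162986170/13939 - 1*(-38585) = -162986170/13939 + 38585 = 374850145/13939 ≈ 26892.)
O/C = -26291/(28961*374850145/13939) = -26291/28961*13939/374850145 = -366470249/10856035049345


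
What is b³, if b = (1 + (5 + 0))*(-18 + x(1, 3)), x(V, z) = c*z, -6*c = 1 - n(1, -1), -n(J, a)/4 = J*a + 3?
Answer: -2460375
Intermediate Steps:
n(J, a) = -12 - 4*J*a (n(J, a) = -4*(J*a + 3) = -4*(3 + J*a) = -12 - 4*J*a)
c = -3/2 (c = -(1 - (-12 - 4*1*(-1)))/6 = -(1 - (-12 + 4))/6 = -(1 - 1*(-8))/6 = -(1 + 8)/6 = -⅙*9 = -3/2 ≈ -1.5000)
x(V, z) = -3*z/2
b = -135 (b = (1 + (5 + 0))*(-18 - 3/2*3) = (1 + 5)*(-18 - 9/2) = 6*(-45/2) = -135)
b³ = (-135)³ = -2460375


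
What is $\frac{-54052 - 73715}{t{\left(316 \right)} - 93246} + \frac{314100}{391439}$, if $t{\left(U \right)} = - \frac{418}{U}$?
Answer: $\frac{12529711386354}{5767100927803} \approx 2.1726$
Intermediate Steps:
$\frac{-54052 - 73715}{t{\left(316 \right)} - 93246} + \frac{314100}{391439} = \frac{-54052 - 73715}{- \frac{418}{316} - 93246} + \frac{314100}{391439} = - \frac{127767}{\left(-418\right) \frac{1}{316} - 93246} + 314100 \cdot \frac{1}{391439} = - \frac{127767}{- \frac{209}{158} - 93246} + \frac{314100}{391439} = - \frac{127767}{- \frac{14733077}{158}} + \frac{314100}{391439} = \left(-127767\right) \left(- \frac{158}{14733077}\right) + \frac{314100}{391439} = \frac{20187186}{14733077} + \frac{314100}{391439} = \frac{12529711386354}{5767100927803}$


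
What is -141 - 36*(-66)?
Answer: 2235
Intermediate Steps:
-141 - 36*(-66) = -141 + 2376 = 2235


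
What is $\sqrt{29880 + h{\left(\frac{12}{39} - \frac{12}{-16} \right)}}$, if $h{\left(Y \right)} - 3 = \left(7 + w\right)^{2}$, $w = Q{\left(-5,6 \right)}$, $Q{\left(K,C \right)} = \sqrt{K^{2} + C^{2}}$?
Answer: $\sqrt{29993 + 14 \sqrt{61}} \approx 173.5$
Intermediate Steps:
$Q{\left(K,C \right)} = \sqrt{C^{2} + K^{2}}$
$w = \sqrt{61}$ ($w = \sqrt{6^{2} + \left(-5\right)^{2}} = \sqrt{36 + 25} = \sqrt{61} \approx 7.8102$)
$h{\left(Y \right)} = 3 + \left(7 + \sqrt{61}\right)^{2}$
$\sqrt{29880 + h{\left(\frac{12}{39} - \frac{12}{-16} \right)}} = \sqrt{29880 + \left(113 + 14 \sqrt{61}\right)} = \sqrt{29993 + 14 \sqrt{61}}$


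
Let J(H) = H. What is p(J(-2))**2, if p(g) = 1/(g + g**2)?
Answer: 1/4 ≈ 0.25000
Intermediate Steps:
p(J(-2))**2 = (1/((-2)*(1 - 2)))**2 = (-1/2/(-1))**2 = (-1/2*(-1))**2 = (1/2)**2 = 1/4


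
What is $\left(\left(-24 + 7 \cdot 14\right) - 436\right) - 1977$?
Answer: $-2339$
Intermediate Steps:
$\left(\left(-24 + 7 \cdot 14\right) - 436\right) - 1977 = \left(\left(-24 + 98\right) - 436\right) - 1977 = \left(74 - 436\right) - 1977 = -362 - 1977 = -2339$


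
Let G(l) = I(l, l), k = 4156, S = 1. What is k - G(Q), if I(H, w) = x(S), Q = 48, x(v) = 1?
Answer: 4155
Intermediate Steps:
I(H, w) = 1
G(l) = 1
k - G(Q) = 4156 - 1*1 = 4156 - 1 = 4155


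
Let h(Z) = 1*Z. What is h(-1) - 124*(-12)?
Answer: 1487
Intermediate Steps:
h(Z) = Z
h(-1) - 124*(-12) = -1 - 124*(-12) = -1 + 1488 = 1487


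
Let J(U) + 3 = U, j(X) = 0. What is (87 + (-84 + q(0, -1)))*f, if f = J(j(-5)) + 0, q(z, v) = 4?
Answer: -21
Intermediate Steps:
J(U) = -3 + U
f = -3 (f = (-3 + 0) + 0 = -3 + 0 = -3)
(87 + (-84 + q(0, -1)))*f = (87 + (-84 + 4))*(-3) = (87 - 80)*(-3) = 7*(-3) = -21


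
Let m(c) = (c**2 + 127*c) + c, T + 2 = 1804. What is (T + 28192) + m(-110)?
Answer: 28014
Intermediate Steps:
T = 1802 (T = -2 + 1804 = 1802)
m(c) = c**2 + 128*c
(T + 28192) + m(-110) = (1802 + 28192) - 110*(128 - 110) = 29994 - 110*18 = 29994 - 1980 = 28014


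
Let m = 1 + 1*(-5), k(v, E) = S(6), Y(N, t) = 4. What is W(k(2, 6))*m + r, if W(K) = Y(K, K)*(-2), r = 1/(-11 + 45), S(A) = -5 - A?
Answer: 1089/34 ≈ 32.029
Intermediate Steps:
k(v, E) = -11 (k(v, E) = -5 - 1*6 = -5 - 6 = -11)
r = 1/34 ≈ 0.029412
m = -4 (m = 1 - 5 = -4)
W(K) = -8 (W(K) = 4*(-2) = -8)
W(k(2, 6))*m + r = -8*(-4) + 1/34 = 32 + 1/34 = 1089/34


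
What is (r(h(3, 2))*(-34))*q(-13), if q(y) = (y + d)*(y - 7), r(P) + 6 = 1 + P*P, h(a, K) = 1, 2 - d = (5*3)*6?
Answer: 274720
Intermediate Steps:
d = -88 (d = 2 - 5*3*6 = 2 - 15*6 = 2 - 1*90 = 2 - 90 = -88)
r(P) = -5 + P² (r(P) = -6 + (1 + P*P) = -6 + (1 + P²) = -5 + P²)
q(y) = (-88 + y)*(-7 + y) (q(y) = (y - 88)*(y - 7) = (-88 + y)*(-7 + y))
(r(h(3, 2))*(-34))*q(-13) = ((-5 + 1²)*(-34))*(616 + (-13)² - 95*(-13)) = ((-5 + 1)*(-34))*(616 + 169 + 1235) = -4*(-34)*2020 = 136*2020 = 274720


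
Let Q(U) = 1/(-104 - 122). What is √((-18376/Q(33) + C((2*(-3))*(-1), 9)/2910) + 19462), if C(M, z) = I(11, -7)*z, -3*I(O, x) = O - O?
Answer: 19*√11558 ≈ 2042.7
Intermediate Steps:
I(O, x) = 0 (I(O, x) = -(O - O)/3 = -⅓*0 = 0)
C(M, z) = 0 (C(M, z) = 0*z = 0)
Q(U) = -1/226 (Q(U) = 1/(-226) = -1/226)
√((-18376/Q(33) + C((2*(-3))*(-1), 9)/2910) + 19462) = √((-18376/(-1/226) + 0/2910) + 19462) = √((-18376*(-226) + 0*(1/2910)) + 19462) = √((4152976 + 0) + 19462) = √(4152976 + 19462) = √4172438 = 19*√11558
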